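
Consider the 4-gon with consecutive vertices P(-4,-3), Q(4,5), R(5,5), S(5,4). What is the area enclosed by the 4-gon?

8.5

Apply the shoelace formula: 2A = Σ (x_i·y_{i+1} − x_{i+1}·y_i), indices taken mod 4.
Cross-terms: -8, -5, -5, 1  ⇒  Σ = -17
Area = |Σ|/2 = 8.5.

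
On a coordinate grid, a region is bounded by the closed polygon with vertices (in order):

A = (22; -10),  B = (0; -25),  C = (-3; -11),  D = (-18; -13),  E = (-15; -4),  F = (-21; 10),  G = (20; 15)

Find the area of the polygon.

Cross-terms: -550, -75, -159, -123, -234, -515, -530  ⇒  Σ = -2186
Area = |Σ|/2 = 1093.

1093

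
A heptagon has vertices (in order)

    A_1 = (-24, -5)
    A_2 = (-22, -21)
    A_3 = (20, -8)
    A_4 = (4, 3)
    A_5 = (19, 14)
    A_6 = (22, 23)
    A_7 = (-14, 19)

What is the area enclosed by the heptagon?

1238

Apply the shoelace formula: 2A = Σ (x_i·y_{i+1} − x_{i+1}·y_i), indices taken mod 7.
A_1→A_2: (-24)(-21) − (-22)(-5) = 394
A_2→A_3: (-22)(-8) − (20)(-21) = 596
A_3→A_4: (20)(3) − (4)(-8) = 92
A_4→A_5: (4)(14) − (19)(3) = -1
A_5→A_6: (19)(23) − (22)(14) = 129
A_6→A_7: (22)(19) − (-14)(23) = 740
A_7→A_1: (-14)(-5) − (-24)(19) = 526
Σ = 2476
Area = |Σ|/2 = 1238.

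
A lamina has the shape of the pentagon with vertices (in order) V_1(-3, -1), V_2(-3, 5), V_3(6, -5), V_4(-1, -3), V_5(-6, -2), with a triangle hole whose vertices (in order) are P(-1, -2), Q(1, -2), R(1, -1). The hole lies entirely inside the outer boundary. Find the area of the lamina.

Outer boundary:
Apply the shoelace (surveyor's) formula: 2A = Σ (x_i·y_{i+1} − x_{i+1}·y_i), indices taken mod 5.
Cross-terms: -18, -15, -23, -16, 0  ⇒  Σ = -72
Area = |Σ|/2 = 36.
Hole:
Apply the shoelace formula: 2A = Σ (x_i·y_{i+1} − x_{i+1}·y_i), indices taken mod 3.
Cross-terms: 4, 1, -3  ⇒  Σ = 2
Area = |Σ|/2 = 1.
Net area = 36 − 1 = 35.

35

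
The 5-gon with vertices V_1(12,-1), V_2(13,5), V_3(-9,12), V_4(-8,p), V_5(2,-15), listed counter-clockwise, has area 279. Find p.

The doubled signed area Σ (x_i y_{i+1} − x_{i+1} y_i) is linear in p.
With p=0 it equals 668; the coefficient of p is -11 (from the two edges through V_4).
So -11·p + 668 = 2·279 = 558 ⇒ p = 10.

10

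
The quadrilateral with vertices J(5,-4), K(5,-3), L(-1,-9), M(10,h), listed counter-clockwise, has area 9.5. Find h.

The doubled signed area Σ (x_i y_{i+1} − x_{i+1} y_i) is linear in h.
With h=0 it equals 7; the coefficient of h is -6 (from the two edges through M).
So -6·h + 7 = 2·9.5 = 19 ⇒ h = -2.

-2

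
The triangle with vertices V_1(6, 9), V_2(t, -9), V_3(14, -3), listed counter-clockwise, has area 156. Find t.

-8

Write out the shoelace sum; only the two edges meeting at V_2 involve t:
2·Area = [(6·(-9) − t·9) + (t·(-3) − 14·(-9))] + 144
       = -12·t + 216 = 312
⇒ t = -8.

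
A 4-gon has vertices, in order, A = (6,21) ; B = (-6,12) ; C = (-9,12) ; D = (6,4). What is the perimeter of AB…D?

|AB| = √((-12)² + (-9)²) = √225 = 15
|BC| = √((-3)² + (0)²) = √9 = 3
|CD| = √((15)² + (-8)²) = √289 = 17
|DA| = √((0)² + (17)²) = √289 = 17
Perimeter = 15 + 3 + 17 + 17 = 52.

52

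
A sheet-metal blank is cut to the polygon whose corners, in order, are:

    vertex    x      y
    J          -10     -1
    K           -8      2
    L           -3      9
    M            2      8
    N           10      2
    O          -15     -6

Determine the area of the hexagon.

143.5

Apply the surveyor's formula: 2A = Σ (x_i·y_{i+1} − x_{i+1}·y_i), indices taken mod 6.
J→K: (-10)(2) − (-8)(-1) = -28
K→L: (-8)(9) − (-3)(2) = -66
L→M: (-3)(8) − (2)(9) = -42
M→N: (2)(2) − (10)(8) = -76
N→O: (10)(-6) − (-15)(2) = -30
O→J: (-15)(-1) − (-10)(-6) = -45
Σ = -287
Area = |Σ|/2 = 143.5.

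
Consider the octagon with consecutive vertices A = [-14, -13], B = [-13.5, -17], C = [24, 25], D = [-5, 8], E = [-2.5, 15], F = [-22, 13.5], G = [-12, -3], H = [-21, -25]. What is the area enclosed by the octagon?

539.625

Apply the shoelace (surveyor's) formula: 2A = Σ (x_i·y_{i+1} − x_{i+1}·y_i), indices taken mod 8.
Σ = (62.5) + (70.5) + (317) + (-55) + (296.25) + (228) + (237) + (-77) = 1079.25
Area = |Σ|/2 = 539.625.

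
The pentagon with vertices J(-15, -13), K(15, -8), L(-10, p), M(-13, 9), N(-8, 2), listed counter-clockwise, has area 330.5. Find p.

The doubled signed area Σ (x_i y_{i+1} − x_{i+1} y_i) is linear in p.
With p=0 it equals 325; the coefficient of p is 28 (from the two edges through L).
So 28·p + 325 = 2·330.5 = 661 ⇒ p = 12.

12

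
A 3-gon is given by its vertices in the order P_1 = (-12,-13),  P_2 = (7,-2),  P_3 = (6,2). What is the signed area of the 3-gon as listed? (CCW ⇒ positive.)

43.5

Apply the shoelace (surveyor's) formula: 2A = Σ (x_i·y_{i+1} − x_{i+1}·y_i), indices taken mod 3.
Cross-terms: 115, 26, -54  ⇒  Σ = 87
Signed area = Σ/2 = 43.5 (positive ⇒ counter-clockwise traversal).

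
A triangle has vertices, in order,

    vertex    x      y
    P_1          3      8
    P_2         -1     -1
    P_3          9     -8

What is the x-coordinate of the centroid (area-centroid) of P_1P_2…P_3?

11/3

Apply the shoelace (surveyor's) formula. First the cross-terms c_i = x_i·y_{i+1} − x_{i+1}·y_i:
  5, 17, 96  ⇒  2A = 118, A = 59.
Then Σ (x_i + x_{i+1})·c_i = 1298, so x̄ = 1298 / (6·59) = 11/3.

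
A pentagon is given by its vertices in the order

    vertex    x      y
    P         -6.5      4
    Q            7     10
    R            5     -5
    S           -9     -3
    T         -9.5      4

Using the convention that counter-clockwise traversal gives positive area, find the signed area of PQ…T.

Apply the shoelace (surveyor's) formula: 2A = Σ (x_i·y_{i+1} − x_{i+1}·y_i), indices taken mod 5.
Σ = (-93) + (-85) + (-60) + (-64.5) + (-12) = -314.5
Signed area = Σ/2 = -157.25 (negative ⇒ clockwise traversal).

-157.25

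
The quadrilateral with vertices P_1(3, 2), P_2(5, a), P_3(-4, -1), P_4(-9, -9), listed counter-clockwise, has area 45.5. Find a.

10

Write out the shoelace sum; only the two edges meeting at P_2 involve a:
2·Area = [(3·a − 5·2) + (5·(-1) − (-4)·a)] + 36
       = 7·a + 21 = 91
⇒ a = 10.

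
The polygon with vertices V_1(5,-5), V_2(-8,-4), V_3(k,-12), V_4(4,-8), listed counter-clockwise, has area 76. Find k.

-12

The doubled signed area Σ (x_i y_{i+1} − x_{i+1} y_i) is linear in k.
With k=0 it equals 104; the coefficient of k is -4 (from the two edges through V_3).
So -4·k + 104 = 2·76 = 152 ⇒ k = -12.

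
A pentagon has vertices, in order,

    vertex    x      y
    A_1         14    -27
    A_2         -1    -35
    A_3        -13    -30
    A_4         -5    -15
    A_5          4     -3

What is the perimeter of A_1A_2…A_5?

88

|A_1A_2| = √((-15)² + (-8)²) = √289 = 17
|A_2A_3| = √((-12)² + (5)²) = √169 = 13
|A_3A_4| = √((8)² + (15)²) = √289 = 17
|A_4A_5| = √((9)² + (12)²) = √225 = 15
|A_5A_1| = √((10)² + (-24)²) = √676 = 26
Perimeter = 17 + 13 + 17 + 15 + 26 = 88.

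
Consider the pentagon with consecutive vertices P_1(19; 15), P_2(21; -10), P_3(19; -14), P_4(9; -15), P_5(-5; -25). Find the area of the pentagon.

Σ = (-505) + (-104) + (-159) + (-300) + (400) = -668
Area = |Σ|/2 = 334.

334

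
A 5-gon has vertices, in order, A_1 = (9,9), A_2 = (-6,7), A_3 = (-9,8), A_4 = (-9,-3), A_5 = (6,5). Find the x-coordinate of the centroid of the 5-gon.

Apply the surveyor's formula. First the cross-terms c_i = x_i·y_{i+1} − x_{i+1}·y_i:
  117, 15, 99, -27, 9  ⇒  2A = 213, A = 106.5.
Then Σ (x_i + x_{i+1})·c_i = -1440, so x̄ = -1440 / (6·106.5) = -160/71.

-160/71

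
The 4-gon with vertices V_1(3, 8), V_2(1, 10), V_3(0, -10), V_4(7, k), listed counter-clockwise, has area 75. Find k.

-4

Write out the shoelace sum; only the two edges meeting at V_4 involve k:
2·Area = [(0·k − 7·(-10)) + (7·8 − 3·k)] + 12
       = -3·k + 138 = 150
⇒ k = -4.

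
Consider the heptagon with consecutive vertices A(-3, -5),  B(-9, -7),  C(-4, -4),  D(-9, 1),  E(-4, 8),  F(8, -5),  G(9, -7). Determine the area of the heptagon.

122.5

Apply the surveyor's formula: 2A = Σ (x_i·y_{i+1} − x_{i+1}·y_i), indices taken mod 7.
Cross-terms: -24, 8, -40, -68, -44, -11, -66  ⇒  Σ = -245
Area = |Σ|/2 = 122.5.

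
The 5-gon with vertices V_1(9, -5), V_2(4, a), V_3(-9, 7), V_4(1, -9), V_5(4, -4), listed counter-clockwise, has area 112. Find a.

Write out the shoelace sum; only the two edges meeting at V_2 involve a:
2·Area = [(9·a − 4·(-5)) + (4·7 − (-9)·a)] + 122
       = 18·a + 170 = 224
⇒ a = 3.

3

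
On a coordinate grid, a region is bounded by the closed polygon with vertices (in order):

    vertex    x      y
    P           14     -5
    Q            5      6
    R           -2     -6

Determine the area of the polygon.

92.5

P→Q: (14)(6) − (5)(-5) = 109
Q→R: (5)(-6) − (-2)(6) = -18
R→P: (-2)(-5) − (14)(-6) = 94
Σ = 185
Area = |Σ|/2 = 92.5.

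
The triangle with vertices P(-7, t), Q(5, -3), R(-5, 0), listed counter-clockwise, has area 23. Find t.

The doubled signed area Σ (x_i y_{i+1} − x_{i+1} y_i) is linear in t.
With t=0 it equals 6; the coefficient of t is -10 (from the two edges through P).
So -10·t + 6 = 2·23 = 46 ⇒ t = -4.

-4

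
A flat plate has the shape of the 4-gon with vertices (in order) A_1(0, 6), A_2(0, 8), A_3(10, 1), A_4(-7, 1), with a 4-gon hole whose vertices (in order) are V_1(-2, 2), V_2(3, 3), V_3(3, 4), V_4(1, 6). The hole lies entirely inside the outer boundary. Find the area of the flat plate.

43

Outer boundary:
Apply Gauss's area formula: 2A = Σ (x_i·y_{i+1} − x_{i+1}·y_i), indices taken mod 4.
A_1→A_2: (0)(8) − (0)(6) = 0
A_2→A_3: (0)(1) − (10)(8) = -80
A_3→A_4: (10)(1) − (-7)(1) = 17
A_4→A_1: (-7)(6) − (0)(1) = -42
Σ = -105
Area = |Σ|/2 = 52.5.
Hole:
Cross-terms: -12, 3, 14, 14  ⇒  Σ = 19
Area = |Σ|/2 = 9.5.
Net area = 52.5 − 9.5 = 43.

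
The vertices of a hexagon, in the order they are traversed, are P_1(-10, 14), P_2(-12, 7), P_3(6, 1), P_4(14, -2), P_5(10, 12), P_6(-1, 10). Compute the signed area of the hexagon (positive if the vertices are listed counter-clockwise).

Apply Gauss's area formula: 2A = Σ (x_i·y_{i+1} − x_{i+1}·y_i), indices taken mod 6.
P_1→P_2: (-10)(7) − (-12)(14) = 98
P_2→P_3: (-12)(1) − (6)(7) = -54
P_3→P_4: (6)(-2) − (14)(1) = -26
P_4→P_5: (14)(12) − (10)(-2) = 188
P_5→P_6: (10)(10) − (-1)(12) = 112
P_6→P_1: (-1)(14) − (-10)(10) = 86
Σ = 404
Signed area = Σ/2 = 202 (positive ⇒ counter-clockwise traversal).

202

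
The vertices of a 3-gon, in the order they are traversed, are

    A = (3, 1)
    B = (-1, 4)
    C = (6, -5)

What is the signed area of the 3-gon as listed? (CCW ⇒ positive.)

7.5

Apply the shoelace formula: 2A = Σ (x_i·y_{i+1} − x_{i+1}·y_i), indices taken mod 3.
Σ = (13) + (-19) + (21) = 15
Signed area = Σ/2 = 7.5 (positive ⇒ counter-clockwise traversal).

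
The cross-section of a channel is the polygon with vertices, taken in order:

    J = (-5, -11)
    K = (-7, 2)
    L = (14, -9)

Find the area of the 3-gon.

Apply the shoelace formula: 2A = Σ (x_i·y_{i+1} − x_{i+1}·y_i), indices taken mod 3.
Cross-terms: -87, 35, -199  ⇒  Σ = -251
Area = |Σ|/2 = 125.5.

125.5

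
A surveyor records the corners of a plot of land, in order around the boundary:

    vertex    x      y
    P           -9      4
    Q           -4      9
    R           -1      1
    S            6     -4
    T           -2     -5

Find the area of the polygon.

76.5

Apply the shoelace (surveyor's) formula: 2A = Σ (x_i·y_{i+1} − x_{i+1}·y_i), indices taken mod 5.
Σ = (-65) + (5) + (-2) + (-38) + (-53) = -153
Area = |Σ|/2 = 76.5.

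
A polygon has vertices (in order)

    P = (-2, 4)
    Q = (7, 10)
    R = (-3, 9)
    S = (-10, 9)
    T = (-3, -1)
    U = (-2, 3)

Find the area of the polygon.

66

Σ = (-48) + (93) + (63) + (37) + (-11) + (-2) = 132
Area = |Σ|/2 = 66.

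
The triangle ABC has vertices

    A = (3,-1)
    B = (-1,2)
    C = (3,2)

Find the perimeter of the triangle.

12

|AB| = √((-4)² + (3)²) = √25 = 5
|BC| = √((4)² + (0)²) = √16 = 4
|CA| = √((0)² + (-3)²) = √9 = 3
Perimeter = 5 + 4 + 3 = 12.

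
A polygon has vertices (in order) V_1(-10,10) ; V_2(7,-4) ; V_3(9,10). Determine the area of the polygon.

Apply the shoelace (surveyor's) formula: 2A = Σ (x_i·y_{i+1} − x_{i+1}·y_i), indices taken mod 3.
V_1→V_2: (-10)(-4) − (7)(10) = -30
V_2→V_3: (7)(10) − (9)(-4) = 106
V_3→V_1: (9)(10) − (-10)(10) = 190
Σ = 266
Area = |Σ|/2 = 133.

133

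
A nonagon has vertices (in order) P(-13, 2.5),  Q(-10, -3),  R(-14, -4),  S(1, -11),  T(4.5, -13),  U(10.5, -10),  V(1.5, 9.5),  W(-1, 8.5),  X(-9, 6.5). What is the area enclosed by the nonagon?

308.5

Apply the surveyor's formula: 2A = Σ (x_i·y_{i+1} − x_{i+1}·y_i), indices taken mod 9.
P→Q: (-13)(-3) − (-10)(2.5) = 64
Q→R: (-10)(-4) − (-14)(-3) = -2
R→S: (-14)(-11) − (1)(-4) = 158
S→T: (1)(-13) − (4.5)(-11) = 36.5
T→U: (4.5)(-10) − (10.5)(-13) = 91.5
U→V: (10.5)(9.5) − (1.5)(-10) = 114.75
V→W: (1.5)(8.5) − (-1)(9.5) = 22.25
W→X: (-1)(6.5) − (-9)(8.5) = 70
X→P: (-9)(2.5) − (-13)(6.5) = 62
Σ = 617
Area = |Σ|/2 = 308.5.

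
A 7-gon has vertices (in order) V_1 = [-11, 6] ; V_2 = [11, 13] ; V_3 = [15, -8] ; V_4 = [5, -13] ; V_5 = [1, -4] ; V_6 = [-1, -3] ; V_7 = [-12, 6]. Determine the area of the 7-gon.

Σ = (-209) + (-283) + (-155) + (-7) + (-7) + (-42) + (-6) = -709
Area = |Σ|/2 = 354.5.

354.5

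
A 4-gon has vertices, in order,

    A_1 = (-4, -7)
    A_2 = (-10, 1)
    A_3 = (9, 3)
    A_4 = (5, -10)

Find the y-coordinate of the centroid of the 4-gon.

-766/293

Apply the shoelace formula. First the cross-terms c_i = x_i·y_{i+1} − x_{i+1}·y_i:
  -74, -39, -105, -75  ⇒  2A = -293, A = -146.5.
Then Σ (y_i + y_{i+1})·c_i = 2298, so ȳ = 2298 / (6·(-146.5)) = -766/293.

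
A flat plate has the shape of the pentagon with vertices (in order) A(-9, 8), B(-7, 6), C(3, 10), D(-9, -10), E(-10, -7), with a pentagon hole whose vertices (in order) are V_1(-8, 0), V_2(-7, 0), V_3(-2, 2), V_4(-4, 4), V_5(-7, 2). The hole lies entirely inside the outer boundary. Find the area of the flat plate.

92

Outer boundary:
Σ = (2) + (-88) + (60) + (-37) + (-143) = -206
Area = |Σ|/2 = 103.
Hole:
Apply Gauss's area formula: 2A = Σ (x_i·y_{i+1} − x_{i+1}·y_i), indices taken mod 5.
Σ = (0) + (-14) + (0) + (20) + (16) = 22
Area = |Σ|/2 = 11.
Net area = 103 − 11 = 92.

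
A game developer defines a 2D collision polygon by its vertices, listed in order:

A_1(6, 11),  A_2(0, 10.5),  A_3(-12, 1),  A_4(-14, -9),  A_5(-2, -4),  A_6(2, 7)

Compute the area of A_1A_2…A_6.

Cross-terms: 63, 126, 122, 38, -6, -20  ⇒  Σ = 323
Area = |Σ|/2 = 161.5.

161.5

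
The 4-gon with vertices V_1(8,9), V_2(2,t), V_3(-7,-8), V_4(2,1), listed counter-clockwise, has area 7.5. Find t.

The doubled signed area Σ (x_i y_{i+1} − x_{i+1} y_i) is linear in t.
With t=0 it equals -15; the coefficient of t is 15 (from the two edges through V_2).
So 15·t + -15 = 2·7.5 = 15 ⇒ t = 2.

2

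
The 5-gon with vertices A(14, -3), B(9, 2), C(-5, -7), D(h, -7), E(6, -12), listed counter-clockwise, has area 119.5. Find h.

-2

Write out the shoelace sum; only the two edges meeting at D involve h:
2·Area = [((-5)·(-7) − h·(-7)) + (h·(-12) − 6·(-7))] + 152
       = -5·h + 229 = 239
⇒ h = -2.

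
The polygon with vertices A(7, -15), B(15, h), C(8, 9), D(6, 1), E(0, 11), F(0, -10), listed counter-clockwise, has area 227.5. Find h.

-5

Write out the shoelace sum; only the two edges meeting at B involve h:
2·Area = [(7·h − 15·(-15)) + (15·9 − 8·h)] + 90
       = -1·h + 450 = 455
⇒ h = -5.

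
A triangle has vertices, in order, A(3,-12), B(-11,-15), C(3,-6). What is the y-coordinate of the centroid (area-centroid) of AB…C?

Apply the shoelace (surveyor's) formula. First the cross-terms c_i = x_i·y_{i+1} − x_{i+1}·y_i:
  -177, 111, -18  ⇒  2A = -84, A = -42.
Then Σ (y_i + y_{i+1})·c_i = 2772, so ȳ = 2772 / (6·(-42)) = -11.

-11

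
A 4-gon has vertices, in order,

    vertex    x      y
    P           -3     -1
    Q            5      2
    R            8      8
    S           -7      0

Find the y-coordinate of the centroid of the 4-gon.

340/129

Apply the shoelace formula. First the cross-terms c_i = x_i·y_{i+1} − x_{i+1}·y_i:
  -1, 24, 56, 7  ⇒  2A = 86, A = 43.
Then Σ (y_i + y_{i+1})·c_i = 680, so ȳ = 680 / (6·43) = 340/129.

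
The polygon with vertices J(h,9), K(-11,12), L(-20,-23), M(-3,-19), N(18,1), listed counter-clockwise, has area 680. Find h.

Write out the shoelace sum; only the two edges meeting at J involve h:
2·Area = [(18·9 − h·1) + (h·12 − (-11)·9)] + 1143
       = 11·h + 1404 = 1360
⇒ h = -4.

-4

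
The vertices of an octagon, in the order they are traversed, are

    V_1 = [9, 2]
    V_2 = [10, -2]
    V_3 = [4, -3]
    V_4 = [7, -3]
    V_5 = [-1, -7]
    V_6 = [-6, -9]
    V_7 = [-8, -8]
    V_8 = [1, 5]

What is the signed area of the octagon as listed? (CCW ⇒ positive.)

-117.5

Apply the surveyor's formula: 2A = Σ (x_i·y_{i+1} − x_{i+1}·y_i), indices taken mod 8.
Σ = (-38) + (-22) + (9) + (-52) + (-33) + (-24) + (-32) + (-43) = -235
Signed area = Σ/2 = -117.5 (negative ⇒ clockwise traversal).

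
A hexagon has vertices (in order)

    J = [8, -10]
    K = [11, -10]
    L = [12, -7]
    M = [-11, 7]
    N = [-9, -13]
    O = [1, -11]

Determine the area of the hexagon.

Apply the shoelace formula: 2A = Σ (x_i·y_{i+1} − x_{i+1}·y_i), indices taken mod 6.
Σ = (30) + (43) + (7) + (206) + (112) + (78) = 476
Area = |Σ|/2 = 238.

238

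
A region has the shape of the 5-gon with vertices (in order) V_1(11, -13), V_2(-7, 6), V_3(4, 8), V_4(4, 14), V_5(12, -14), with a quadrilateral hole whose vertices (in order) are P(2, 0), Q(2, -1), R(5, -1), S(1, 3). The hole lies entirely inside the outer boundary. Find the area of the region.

148

Outer boundary:
V_1→V_2: (11)(6) − (-7)(-13) = -25
V_2→V_3: (-7)(8) − (4)(6) = -80
V_3→V_4: (4)(14) − (4)(8) = 24
V_4→V_5: (4)(-14) − (12)(14) = -224
V_5→V_1: (12)(-13) − (11)(-14) = -2
Σ = -307
Area = |Σ|/2 = 153.5.
Hole:
Apply the shoelace formula: 2A = Σ (x_i·y_{i+1} − x_{i+1}·y_i), indices taken mod 4.
Σ = (-2) + (3) + (16) + (-6) = 11
Area = |Σ|/2 = 5.5.
Net area = 153.5 − 5.5 = 148.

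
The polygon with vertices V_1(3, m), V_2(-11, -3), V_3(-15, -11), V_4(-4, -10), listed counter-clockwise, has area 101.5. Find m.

The doubled signed area Σ (x_i y_{i+1} − x_{i+1} y_i) is linear in m.
With m=0 it equals 203; the coefficient of m is 7 (from the two edges through V_1).
So 7·m + 203 = 2·101.5 = 203 ⇒ m = 0.

0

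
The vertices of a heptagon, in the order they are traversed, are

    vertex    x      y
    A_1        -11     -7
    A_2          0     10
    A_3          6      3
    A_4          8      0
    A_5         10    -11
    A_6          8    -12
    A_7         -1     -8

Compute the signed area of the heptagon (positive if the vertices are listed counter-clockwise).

A_1→A_2: (-11)(10) − (0)(-7) = -110
A_2→A_3: (0)(3) − (6)(10) = -60
A_3→A_4: (6)(0) − (8)(3) = -24
A_4→A_5: (8)(-11) − (10)(0) = -88
A_5→A_6: (10)(-12) − (8)(-11) = -32
A_6→A_7: (8)(-8) − (-1)(-12) = -76
A_7→A_1: (-1)(-7) − (-11)(-8) = -81
Σ = -471
Signed area = Σ/2 = -235.5 (negative ⇒ clockwise traversal).

-235.5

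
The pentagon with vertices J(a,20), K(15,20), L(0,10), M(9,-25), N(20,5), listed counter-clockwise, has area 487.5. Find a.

18

Write out the shoelace sum; only the two edges meeting at J involve a:
2·Area = [(20·20 − a·5) + (a·20 − 15·20)] + 605
       = 15·a + 705 = 975
⇒ a = 18.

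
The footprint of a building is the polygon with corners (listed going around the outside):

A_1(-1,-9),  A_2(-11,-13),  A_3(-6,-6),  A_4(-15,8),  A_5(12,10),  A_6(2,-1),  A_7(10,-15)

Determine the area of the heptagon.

Σ = (-86) + (-12) + (-138) + (-246) + (-32) + (-20) + (-105) = -639
Area = |Σ|/2 = 319.5.

319.5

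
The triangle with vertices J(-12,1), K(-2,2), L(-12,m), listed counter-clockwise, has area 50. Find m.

Write out the shoelace sum; only the two edges meeting at L involve m:
2·Area = [((-2)·m − (-12)·2) + ((-12)·1 − (-12)·m)] + -22
       = 10·m + -10 = 100
⇒ m = 11.

11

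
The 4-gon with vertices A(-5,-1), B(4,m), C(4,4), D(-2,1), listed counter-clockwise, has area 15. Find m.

1

The doubled signed area Σ (x_i y_{i+1} − x_{i+1} y_i) is linear in m.
With m=0 it equals 39; the coefficient of m is -9 (from the two edges through B).
So -9·m + 39 = 2·15 = 30 ⇒ m = 1.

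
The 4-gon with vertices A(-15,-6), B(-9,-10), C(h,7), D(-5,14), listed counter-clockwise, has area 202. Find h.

4

Write out the shoelace sum; only the two edges meeting at C involve h:
2·Area = [((-9)·7 − h·(-10)) + (h·14 − (-5)·7)] + 336
       = 24·h + 308 = 404
⇒ h = 4.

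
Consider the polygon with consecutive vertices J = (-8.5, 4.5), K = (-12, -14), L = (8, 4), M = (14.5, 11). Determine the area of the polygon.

212.875

Apply the shoelace (surveyor's) formula: 2A = Σ (x_i·y_{i+1} − x_{i+1}·y_i), indices taken mod 4.
Σ = (173) + (64) + (30) + (158.75) = 425.75
Area = |Σ|/2 = 212.875.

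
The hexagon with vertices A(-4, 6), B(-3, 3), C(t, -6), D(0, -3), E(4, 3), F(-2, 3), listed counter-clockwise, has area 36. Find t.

The doubled signed area Σ (x_i y_{i+1} − x_{i+1} y_i) is linear in t.
With t=0 it equals 54; the coefficient of t is -6 (from the two edges through C).
So -6·t + 54 = 2·36 = 72 ⇒ t = -3.

-3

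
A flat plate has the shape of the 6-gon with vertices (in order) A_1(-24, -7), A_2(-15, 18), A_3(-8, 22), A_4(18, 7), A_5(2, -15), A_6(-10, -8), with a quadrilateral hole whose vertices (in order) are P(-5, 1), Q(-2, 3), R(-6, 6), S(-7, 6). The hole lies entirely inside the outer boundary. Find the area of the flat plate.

Outer boundary:
Apply the shoelace (surveyor's) formula: 2A = Σ (x_i·y_{i+1} − x_{i+1}·y_i), indices taken mod 6.
Σ = (-537) + (-186) + (-452) + (-284) + (-166) + (-122) = -1747
Area = |Σ|/2 = 873.5.
Hole:
Σ = (-13) + (6) + (6) + (23) = 22
Area = |Σ|/2 = 11.
Net area = 873.5 − 11 = 862.5.

862.5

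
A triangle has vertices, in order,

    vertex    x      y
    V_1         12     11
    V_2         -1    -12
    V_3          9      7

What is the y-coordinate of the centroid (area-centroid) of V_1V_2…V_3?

2

Apply the shoelace (surveyor's) formula. First the cross-terms c_i = x_i·y_{i+1} − x_{i+1}·y_i:
  -133, 101, 15  ⇒  2A = -17, A = -8.5.
Then Σ (y_i + y_{i+1})·c_i = -102, so ȳ = -102 / (6·(-8.5)) = 2.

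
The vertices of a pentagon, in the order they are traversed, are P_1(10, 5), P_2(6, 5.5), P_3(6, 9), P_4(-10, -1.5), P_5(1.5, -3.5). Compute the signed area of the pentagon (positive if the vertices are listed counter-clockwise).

103.375

Σ = (25) + (21) + (81) + (37.25) + (42.5) = 206.75
Signed area = Σ/2 = 103.375 (positive ⇒ counter-clockwise traversal).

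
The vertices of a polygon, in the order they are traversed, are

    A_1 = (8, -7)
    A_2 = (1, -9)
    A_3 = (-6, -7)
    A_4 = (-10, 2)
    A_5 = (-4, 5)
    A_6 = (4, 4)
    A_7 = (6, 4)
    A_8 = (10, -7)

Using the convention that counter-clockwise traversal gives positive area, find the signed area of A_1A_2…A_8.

Apply the surveyor's formula: 2A = Σ (x_i·y_{i+1} − x_{i+1}·y_i), indices taken mod 8.
A_1→A_2: (8)(-9) − (1)(-7) = -65
A_2→A_3: (1)(-7) − (-6)(-9) = -61
A_3→A_4: (-6)(2) − (-10)(-7) = -82
A_4→A_5: (-10)(5) − (-4)(2) = -42
A_5→A_6: (-4)(4) − (4)(5) = -36
A_6→A_7: (4)(4) − (6)(4) = -8
A_7→A_8: (6)(-7) − (10)(4) = -82
A_8→A_1: (10)(-7) − (8)(-7) = -14
Σ = -390
Signed area = Σ/2 = -195 (negative ⇒ clockwise traversal).

-195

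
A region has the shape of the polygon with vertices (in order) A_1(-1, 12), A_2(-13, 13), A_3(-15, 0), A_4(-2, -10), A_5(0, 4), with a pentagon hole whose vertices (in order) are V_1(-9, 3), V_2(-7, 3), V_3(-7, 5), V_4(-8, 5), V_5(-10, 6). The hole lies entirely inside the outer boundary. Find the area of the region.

Outer boundary:
Apply the shoelace (surveyor's) formula: 2A = Σ (x_i·y_{i+1} − x_{i+1}·y_i), indices taken mod 5.
Cross-terms: 143, 195, 150, -8, 4  ⇒  Σ = 484
Area = |Σ|/2 = 242.
Hole:
Apply the shoelace formula: 2A = Σ (x_i·y_{i+1} − x_{i+1}·y_i), indices taken mod 5.
Σ = (-6) + (-14) + (5) + (2) + (24) = 11
Area = |Σ|/2 = 5.5.
Net area = 242 − 5.5 = 236.5.

236.5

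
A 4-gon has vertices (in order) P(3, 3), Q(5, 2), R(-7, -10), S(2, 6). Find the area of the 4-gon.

P→Q: (3)(2) − (5)(3) = -9
Q→R: (5)(-10) − (-7)(2) = -36
R→S: (-7)(6) − (2)(-10) = -22
S→P: (2)(3) − (3)(6) = -12
Σ = -79
Area = |Σ|/2 = 39.5.

39.5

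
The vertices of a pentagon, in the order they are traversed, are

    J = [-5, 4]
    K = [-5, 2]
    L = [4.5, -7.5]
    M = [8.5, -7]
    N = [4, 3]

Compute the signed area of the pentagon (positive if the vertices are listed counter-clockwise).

Σ = (10) + (28.5) + (32.25) + (53.5) + (31) = 155.25
Signed area = Σ/2 = 77.625 (positive ⇒ counter-clockwise traversal).

77.625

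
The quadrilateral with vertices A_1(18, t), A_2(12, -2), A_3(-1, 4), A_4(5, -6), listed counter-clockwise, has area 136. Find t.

Write out the shoelace sum; only the two edges meeting at A_1 involve t:
2·Area = [(5·t − 18·(-6)) + (18·(-2) − 12·t)] + 32
       = -7·t + 104 = 272
⇒ t = -24.

-24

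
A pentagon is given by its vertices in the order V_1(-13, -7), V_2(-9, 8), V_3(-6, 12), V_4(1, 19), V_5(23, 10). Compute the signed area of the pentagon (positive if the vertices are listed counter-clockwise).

Apply the surveyor's formula: 2A = Σ (x_i·y_{i+1} − x_{i+1}·y_i), indices taken mod 5.
Cross-terms: -167, -60, -126, -427, -31  ⇒  Σ = -811
Signed area = Σ/2 = -405.5 (negative ⇒ clockwise traversal).

-405.5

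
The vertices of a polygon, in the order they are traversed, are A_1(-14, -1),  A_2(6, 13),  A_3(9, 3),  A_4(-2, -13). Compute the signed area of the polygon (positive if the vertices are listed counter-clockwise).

A_1→A_2: (-14)(13) − (6)(-1) = -176
A_2→A_3: (6)(3) − (9)(13) = -99
A_3→A_4: (9)(-13) − (-2)(3) = -111
A_4→A_1: (-2)(-1) − (-14)(-13) = -180
Σ = -566
Signed area = Σ/2 = -283 (negative ⇒ clockwise traversal).

-283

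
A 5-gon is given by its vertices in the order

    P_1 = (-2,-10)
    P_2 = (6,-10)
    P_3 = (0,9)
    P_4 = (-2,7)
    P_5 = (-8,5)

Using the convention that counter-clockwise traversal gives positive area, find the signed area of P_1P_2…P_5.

Cross-terms: 80, 54, 18, 46, 90  ⇒  Σ = 288
Signed area = Σ/2 = 144 (positive ⇒ counter-clockwise traversal).

144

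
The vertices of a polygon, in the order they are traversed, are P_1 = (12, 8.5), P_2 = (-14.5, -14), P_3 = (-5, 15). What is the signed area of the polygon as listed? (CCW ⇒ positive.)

-277.375

Apply the shoelace formula: 2A = Σ (x_i·y_{i+1} − x_{i+1}·y_i), indices taken mod 3.
Cross-terms: -44.75, -287.5, -222.5  ⇒  Σ = -554.75
Signed area = Σ/2 = -277.375 (negative ⇒ clockwise traversal).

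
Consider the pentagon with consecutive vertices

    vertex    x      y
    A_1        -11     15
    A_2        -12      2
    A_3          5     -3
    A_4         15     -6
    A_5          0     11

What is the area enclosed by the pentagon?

Σ = (158) + (26) + (15) + (165) + (121) = 485
Area = |Σ|/2 = 242.5.

242.5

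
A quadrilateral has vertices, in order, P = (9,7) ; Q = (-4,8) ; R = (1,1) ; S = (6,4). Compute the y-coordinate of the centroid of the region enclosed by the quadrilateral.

Apply the shoelace (surveyor's) formula. First the cross-terms c_i = x_i·y_{i+1} − x_{i+1}·y_i:
  100, -12, -2, 6  ⇒  2A = 92, A = 46.
Then Σ (y_i + y_{i+1})·c_i = 1448, so ȳ = 1448 / (6·46) = 362/69.

362/69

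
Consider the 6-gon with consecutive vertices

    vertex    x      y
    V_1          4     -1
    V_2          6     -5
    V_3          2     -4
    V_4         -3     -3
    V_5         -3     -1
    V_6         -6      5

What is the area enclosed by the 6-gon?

Σ = (-14) + (-14) + (-18) + (-6) + (-21) + (-14) = -87
Area = |Σ|/2 = 43.5.

43.5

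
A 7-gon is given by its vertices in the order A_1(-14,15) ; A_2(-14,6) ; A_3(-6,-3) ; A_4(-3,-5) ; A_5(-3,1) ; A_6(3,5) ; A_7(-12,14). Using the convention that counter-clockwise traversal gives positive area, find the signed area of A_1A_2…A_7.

Apply Gauss's area formula: 2A = Σ (x_i·y_{i+1} − x_{i+1}·y_i), indices taken mod 7.
Σ = (126) + (78) + (21) + (-18) + (-18) + (102) + (16) = 307
Signed area = Σ/2 = 153.5 (positive ⇒ counter-clockwise traversal).

153.5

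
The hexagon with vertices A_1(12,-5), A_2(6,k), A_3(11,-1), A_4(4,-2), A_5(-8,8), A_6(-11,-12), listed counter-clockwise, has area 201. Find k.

-3

Write out the shoelace sum; only the two edges meeting at A_2 involve k:
2·Area = [(12·k − 6·(-5)) + (6·(-1) − 11·k)] + 381
       = 1·k + 405 = 402
⇒ k = -3.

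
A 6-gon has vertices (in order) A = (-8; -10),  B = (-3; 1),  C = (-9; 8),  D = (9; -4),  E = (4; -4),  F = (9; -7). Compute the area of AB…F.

Apply the shoelace (surveyor's) formula: 2A = Σ (x_i·y_{i+1} − x_{i+1}·y_i), indices taken mod 6.
A→B: (-8)(1) − (-3)(-10) = -38
B→C: (-3)(8) − (-9)(1) = -15
C→D: (-9)(-4) − (9)(8) = -36
D→E: (9)(-4) − (4)(-4) = -20
E→F: (4)(-7) − (9)(-4) = 8
F→A: (9)(-10) − (-8)(-7) = -146
Σ = -247
Area = |Σ|/2 = 123.5.

123.5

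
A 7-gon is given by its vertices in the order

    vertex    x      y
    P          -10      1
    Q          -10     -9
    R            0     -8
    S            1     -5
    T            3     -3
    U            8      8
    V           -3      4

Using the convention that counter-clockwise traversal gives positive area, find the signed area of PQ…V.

Apply the shoelace formula: 2A = Σ (x_i·y_{i+1} − x_{i+1}·y_i), indices taken mod 7.
Σ = (100) + (80) + (8) + (12) + (48) + (56) + (37) = 341
Signed area = Σ/2 = 170.5 (positive ⇒ counter-clockwise traversal).

170.5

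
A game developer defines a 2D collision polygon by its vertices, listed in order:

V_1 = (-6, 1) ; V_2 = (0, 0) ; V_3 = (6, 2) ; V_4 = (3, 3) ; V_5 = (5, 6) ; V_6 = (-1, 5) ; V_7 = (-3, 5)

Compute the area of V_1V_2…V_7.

41.5

Apply the shoelace (surveyor's) formula: 2A = Σ (x_i·y_{i+1} − x_{i+1}·y_i), indices taken mod 7.
Σ = (0) + (0) + (12) + (3) + (31) + (10) + (27) = 83
Area = |Σ|/2 = 41.5.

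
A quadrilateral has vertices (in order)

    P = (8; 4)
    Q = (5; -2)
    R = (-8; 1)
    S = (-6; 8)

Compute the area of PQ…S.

96.5

Σ = (-36) + (-11) + (-58) + (-88) = -193
Area = |Σ|/2 = 96.5.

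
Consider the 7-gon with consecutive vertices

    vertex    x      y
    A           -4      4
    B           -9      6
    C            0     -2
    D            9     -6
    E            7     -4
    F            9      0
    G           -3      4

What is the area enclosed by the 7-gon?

65

Apply Gauss's area formula: 2A = Σ (x_i·y_{i+1} − x_{i+1}·y_i), indices taken mod 7.
A→B: (-4)(6) − (-9)(4) = 12
B→C: (-9)(-2) − (0)(6) = 18
C→D: (0)(-6) − (9)(-2) = 18
D→E: (9)(-4) − (7)(-6) = 6
E→F: (7)(0) − (9)(-4) = 36
F→G: (9)(4) − (-3)(0) = 36
G→A: (-3)(4) − (-4)(4) = 4
Σ = 130
Area = |Σ|/2 = 65.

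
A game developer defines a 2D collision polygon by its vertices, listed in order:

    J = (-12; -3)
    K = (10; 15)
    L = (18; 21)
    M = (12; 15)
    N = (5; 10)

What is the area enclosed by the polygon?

21

Apply the shoelace formula: 2A = Σ (x_i·y_{i+1} − x_{i+1}·y_i), indices taken mod 5.
Σ = (-150) + (-60) + (18) + (45) + (105) = -42
Area = |Σ|/2 = 21.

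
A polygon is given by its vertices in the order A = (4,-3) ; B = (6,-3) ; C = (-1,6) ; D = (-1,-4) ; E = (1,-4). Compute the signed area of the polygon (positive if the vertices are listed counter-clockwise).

35

Apply the shoelace (surveyor's) formula: 2A = Σ (x_i·y_{i+1} − x_{i+1}·y_i), indices taken mod 5.
A→B: (4)(-3) − (6)(-3) = 6
B→C: (6)(6) − (-1)(-3) = 33
C→D: (-1)(-4) − (-1)(6) = 10
D→E: (-1)(-4) − (1)(-4) = 8
E→A: (1)(-3) − (4)(-4) = 13
Σ = 70
Signed area = Σ/2 = 35 (positive ⇒ counter-clockwise traversal).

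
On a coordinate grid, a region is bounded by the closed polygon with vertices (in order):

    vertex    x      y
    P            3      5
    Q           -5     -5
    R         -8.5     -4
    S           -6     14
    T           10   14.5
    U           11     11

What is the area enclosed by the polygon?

Σ = (10) + (-22.5) + (-143) + (-227) + (-49.5) + (22) = -410
Area = |Σ|/2 = 205.

205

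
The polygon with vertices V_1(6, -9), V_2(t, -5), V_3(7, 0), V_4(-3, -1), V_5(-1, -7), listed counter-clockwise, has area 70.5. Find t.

Write out the shoelace sum; only the two edges meeting at V_2 involve t:
2·Area = [(6·(-5) − t·(-9)) + (t·0 − 7·(-5))] + 64
       = 9·t + 69 = 141
⇒ t = 8.

8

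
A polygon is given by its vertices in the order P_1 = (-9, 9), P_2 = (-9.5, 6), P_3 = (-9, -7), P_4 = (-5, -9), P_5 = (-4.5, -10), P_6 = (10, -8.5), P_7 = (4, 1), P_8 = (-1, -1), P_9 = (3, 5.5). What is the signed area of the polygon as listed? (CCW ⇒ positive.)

Apply the shoelace formula: 2A = Σ (x_i·y_{i+1} − x_{i+1}·y_i), indices taken mod 9.
Cross-terms: 31.5, 120.5, 46, 9.5, 138.25, 44, -3, -2.5, 76.5  ⇒  Σ = 460.75
Signed area = Σ/2 = 230.375 (positive ⇒ counter-clockwise traversal).

230.375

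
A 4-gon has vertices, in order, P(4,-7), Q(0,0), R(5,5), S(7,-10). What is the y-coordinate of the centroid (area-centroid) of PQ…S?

Apply Gauss's area formula. First the cross-terms c_i = x_i·y_{i+1} − x_{i+1}·y_i:
  0, 0, -85, -9  ⇒  2A = -94, A = -47.
Then Σ (y_i + y_{i+1})·c_i = 578, so ȳ = 578 / (6·(-47)) = -289/141.

-289/141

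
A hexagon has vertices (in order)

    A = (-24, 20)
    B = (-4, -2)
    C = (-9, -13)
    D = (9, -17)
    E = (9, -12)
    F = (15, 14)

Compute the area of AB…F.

Apply the shoelace (surveyor's) formula: 2A = Σ (x_i·y_{i+1} − x_{i+1}·y_i), indices taken mod 6.
Σ = (128) + (34) + (270) + (45) + (306) + (636) = 1419
Area = |Σ|/2 = 709.5.

709.5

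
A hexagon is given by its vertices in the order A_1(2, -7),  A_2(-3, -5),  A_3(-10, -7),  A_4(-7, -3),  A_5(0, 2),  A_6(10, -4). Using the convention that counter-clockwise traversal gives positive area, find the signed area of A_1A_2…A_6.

Apply the shoelace (surveyor's) formula: 2A = Σ (x_i·y_{i+1} − x_{i+1}·y_i), indices taken mod 6.
Cross-terms: -31, -29, -19, -14, -20, -62  ⇒  Σ = -175
Signed area = Σ/2 = -87.5 (negative ⇒ clockwise traversal).

-87.5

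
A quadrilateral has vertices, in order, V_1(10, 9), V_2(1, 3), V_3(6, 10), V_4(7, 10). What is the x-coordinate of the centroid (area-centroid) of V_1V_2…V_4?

292/51

Apply the shoelace (surveyor's) formula. First the cross-terms c_i = x_i·y_{i+1} − x_{i+1}·y_i:
  21, -8, -10, -37  ⇒  2A = -34, A = -17.
Then Σ (x_i + x_{i+1})·c_i = -584, so x̄ = -584 / (6·(-17)) = 292/51.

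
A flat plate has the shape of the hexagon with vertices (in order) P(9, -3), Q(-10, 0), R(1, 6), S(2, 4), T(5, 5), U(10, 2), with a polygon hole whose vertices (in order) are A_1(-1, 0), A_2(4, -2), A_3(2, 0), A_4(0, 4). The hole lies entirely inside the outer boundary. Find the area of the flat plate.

Outer boundary:
P→Q: (9)(0) − (-10)(-3) = -30
Q→R: (-10)(6) − (1)(0) = -60
R→S: (1)(4) − (2)(6) = -8
S→T: (2)(5) − (5)(4) = -10
T→U: (5)(2) − (10)(5) = -40
U→P: (10)(-3) − (9)(2) = -48
Σ = -196
Area = |Σ|/2 = 98.
Hole:
Apply the shoelace (surveyor's) formula: 2A = Σ (x_i·y_{i+1} − x_{i+1}·y_i), indices taken mod 4.
Σ = (2) + (4) + (8) + (4) = 18
Area = |Σ|/2 = 9.
Net area = 98 − 9 = 89.

89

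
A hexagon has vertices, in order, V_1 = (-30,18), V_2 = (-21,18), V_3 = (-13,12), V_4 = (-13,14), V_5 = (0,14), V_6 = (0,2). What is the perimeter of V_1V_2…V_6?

|V_1V_2| = √((9)² + (0)²) = √81 = 9
|V_2V_3| = √((8)² + (-6)²) = √100 = 10
|V_3V_4| = √((0)² + (2)²) = √4 = 2
|V_4V_5| = √((13)² + (0)²) = √169 = 13
|V_5V_6| = √((0)² + (-12)²) = √144 = 12
|V_6V_1| = √((-30)² + (16)²) = √1156 = 34
Perimeter = 9 + 10 + 2 + 13 + 12 + 34 = 80.

80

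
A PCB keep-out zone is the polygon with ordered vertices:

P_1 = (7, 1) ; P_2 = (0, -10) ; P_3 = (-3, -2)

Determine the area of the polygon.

44.5

Apply the shoelace (surveyor's) formula: 2A = Σ (x_i·y_{i+1} − x_{i+1}·y_i), indices taken mod 3.
Σ = (-70) + (-30) + (11) = -89
Area = |Σ|/2 = 44.5.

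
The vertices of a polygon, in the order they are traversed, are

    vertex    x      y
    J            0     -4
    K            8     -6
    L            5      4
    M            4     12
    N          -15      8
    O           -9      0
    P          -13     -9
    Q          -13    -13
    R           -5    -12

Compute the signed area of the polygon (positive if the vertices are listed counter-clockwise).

333

Apply the shoelace (surveyor's) formula: 2A = Σ (x_i·y_{i+1} − x_{i+1}·y_i), indices taken mod 9.
Σ = (32) + (62) + (44) + (212) + (72) + (81) + (52) + (91) + (20) = 666
Signed area = Σ/2 = 333 (positive ⇒ counter-clockwise traversal).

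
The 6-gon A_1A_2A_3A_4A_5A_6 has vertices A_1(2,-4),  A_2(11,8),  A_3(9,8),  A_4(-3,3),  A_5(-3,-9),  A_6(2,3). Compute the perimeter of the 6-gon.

62

|A_1A_2| = √((9)² + (12)²) = √225 = 15
|A_2A_3| = √((-2)² + (0)²) = √4 = 2
|A_3A_4| = √((-12)² + (-5)²) = √169 = 13
|A_4A_5| = √((0)² + (-12)²) = √144 = 12
|A_5A_6| = √((5)² + (12)²) = √169 = 13
|A_6A_1| = √((0)² + (-7)²) = √49 = 7
Perimeter = 15 + 2 + 13 + 12 + 13 + 7 = 62.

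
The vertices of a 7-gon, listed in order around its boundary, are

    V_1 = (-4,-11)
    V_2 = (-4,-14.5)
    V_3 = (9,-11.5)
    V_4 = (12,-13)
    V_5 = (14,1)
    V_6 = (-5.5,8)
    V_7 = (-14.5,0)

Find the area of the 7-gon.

Σ = (14) + (176.5) + (21) + (194) + (117.5) + (116) + (159.5) = 798.5
Area = |Σ|/2 = 399.25.

399.25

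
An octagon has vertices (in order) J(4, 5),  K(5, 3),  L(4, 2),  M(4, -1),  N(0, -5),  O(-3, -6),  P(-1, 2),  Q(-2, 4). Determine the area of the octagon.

50

Apply the shoelace formula: 2A = Σ (x_i·y_{i+1} − x_{i+1}·y_i), indices taken mod 8.
Σ = (-13) + (-2) + (-12) + (-20) + (-15) + (-12) + (0) + (-26) = -100
Area = |Σ|/2 = 50.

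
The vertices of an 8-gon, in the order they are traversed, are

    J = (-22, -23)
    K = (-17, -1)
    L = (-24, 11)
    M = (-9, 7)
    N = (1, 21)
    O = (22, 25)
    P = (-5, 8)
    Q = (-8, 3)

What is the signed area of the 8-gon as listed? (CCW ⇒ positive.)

Apply Gauss's area formula: 2A = Σ (x_i·y_{i+1} − x_{i+1}·y_i), indices taken mod 8.
J→K: (-22)(-1) − (-17)(-23) = -369
K→L: (-17)(11) − (-24)(-1) = -211
L→M: (-24)(7) − (-9)(11) = -69
M→N: (-9)(21) − (1)(7) = -196
N→O: (1)(25) − (22)(21) = -437
O→P: (22)(8) − (-5)(25) = 301
P→Q: (-5)(3) − (-8)(8) = 49
Q→J: (-8)(-23) − (-22)(3) = 250
Σ = -682
Signed area = Σ/2 = -341 (negative ⇒ clockwise traversal).

-341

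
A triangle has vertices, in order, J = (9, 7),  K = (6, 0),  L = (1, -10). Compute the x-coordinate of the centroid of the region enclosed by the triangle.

Apply the surveyor's formula. First the cross-terms c_i = x_i·y_{i+1} − x_{i+1}·y_i:
  -42, -60, 97  ⇒  2A = -5, A = -2.5.
Then Σ (x_i + x_{i+1})·c_i = -80, so x̄ = -80 / (6·(-2.5)) = 16/3.

16/3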